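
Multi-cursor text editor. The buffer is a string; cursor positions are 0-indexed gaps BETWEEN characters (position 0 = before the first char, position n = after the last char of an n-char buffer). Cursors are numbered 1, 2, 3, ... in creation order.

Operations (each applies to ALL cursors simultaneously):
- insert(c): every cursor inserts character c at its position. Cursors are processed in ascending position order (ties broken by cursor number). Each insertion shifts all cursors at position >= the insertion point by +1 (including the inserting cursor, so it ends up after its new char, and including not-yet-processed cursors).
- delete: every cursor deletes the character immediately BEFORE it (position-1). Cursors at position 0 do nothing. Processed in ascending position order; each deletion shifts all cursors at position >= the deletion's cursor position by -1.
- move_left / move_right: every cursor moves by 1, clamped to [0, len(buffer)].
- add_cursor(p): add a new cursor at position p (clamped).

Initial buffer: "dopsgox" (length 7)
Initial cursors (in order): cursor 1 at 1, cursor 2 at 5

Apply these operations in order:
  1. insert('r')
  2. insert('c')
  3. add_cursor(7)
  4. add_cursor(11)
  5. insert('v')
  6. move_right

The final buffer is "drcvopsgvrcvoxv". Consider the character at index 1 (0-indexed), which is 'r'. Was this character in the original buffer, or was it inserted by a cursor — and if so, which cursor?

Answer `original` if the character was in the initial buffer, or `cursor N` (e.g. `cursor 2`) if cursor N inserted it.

After op 1 (insert('r')): buffer="dropsgrox" (len 9), cursors c1@2 c2@7, authorship .1....2..
After op 2 (insert('c')): buffer="drcopsgrcox" (len 11), cursors c1@3 c2@9, authorship .11....22..
After op 3 (add_cursor(7)): buffer="drcopsgrcox" (len 11), cursors c1@3 c3@7 c2@9, authorship .11....22..
After op 4 (add_cursor(11)): buffer="drcopsgrcox" (len 11), cursors c1@3 c3@7 c2@9 c4@11, authorship .11....22..
After op 5 (insert('v')): buffer="drcvopsgvrcvoxv" (len 15), cursors c1@4 c3@9 c2@12 c4@15, authorship .111....3222..4
After op 6 (move_right): buffer="drcvopsgvrcvoxv" (len 15), cursors c1@5 c3@10 c2@13 c4@15, authorship .111....3222..4
Authorship (.=original, N=cursor N): . 1 1 1 . . . . 3 2 2 2 . . 4
Index 1: author = 1

Answer: cursor 1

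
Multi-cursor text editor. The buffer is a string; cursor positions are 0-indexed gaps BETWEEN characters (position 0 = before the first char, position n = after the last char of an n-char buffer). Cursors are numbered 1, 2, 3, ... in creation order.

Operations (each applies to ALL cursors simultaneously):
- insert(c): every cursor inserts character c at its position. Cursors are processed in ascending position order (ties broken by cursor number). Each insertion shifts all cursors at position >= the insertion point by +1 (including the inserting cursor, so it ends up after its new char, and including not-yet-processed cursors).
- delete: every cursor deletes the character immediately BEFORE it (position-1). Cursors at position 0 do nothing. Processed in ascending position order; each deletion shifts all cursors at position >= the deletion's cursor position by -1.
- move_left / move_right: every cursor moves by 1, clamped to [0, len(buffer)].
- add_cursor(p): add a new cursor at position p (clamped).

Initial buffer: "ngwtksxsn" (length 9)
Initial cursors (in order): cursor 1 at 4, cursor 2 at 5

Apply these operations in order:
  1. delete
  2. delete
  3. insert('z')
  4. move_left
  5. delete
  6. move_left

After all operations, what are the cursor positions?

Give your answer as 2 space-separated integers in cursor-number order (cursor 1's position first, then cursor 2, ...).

After op 1 (delete): buffer="ngwsxsn" (len 7), cursors c1@3 c2@3, authorship .......
After op 2 (delete): buffer="nsxsn" (len 5), cursors c1@1 c2@1, authorship .....
After op 3 (insert('z')): buffer="nzzsxsn" (len 7), cursors c1@3 c2@3, authorship .12....
After op 4 (move_left): buffer="nzzsxsn" (len 7), cursors c1@2 c2@2, authorship .12....
After op 5 (delete): buffer="zsxsn" (len 5), cursors c1@0 c2@0, authorship 2....
After op 6 (move_left): buffer="zsxsn" (len 5), cursors c1@0 c2@0, authorship 2....

Answer: 0 0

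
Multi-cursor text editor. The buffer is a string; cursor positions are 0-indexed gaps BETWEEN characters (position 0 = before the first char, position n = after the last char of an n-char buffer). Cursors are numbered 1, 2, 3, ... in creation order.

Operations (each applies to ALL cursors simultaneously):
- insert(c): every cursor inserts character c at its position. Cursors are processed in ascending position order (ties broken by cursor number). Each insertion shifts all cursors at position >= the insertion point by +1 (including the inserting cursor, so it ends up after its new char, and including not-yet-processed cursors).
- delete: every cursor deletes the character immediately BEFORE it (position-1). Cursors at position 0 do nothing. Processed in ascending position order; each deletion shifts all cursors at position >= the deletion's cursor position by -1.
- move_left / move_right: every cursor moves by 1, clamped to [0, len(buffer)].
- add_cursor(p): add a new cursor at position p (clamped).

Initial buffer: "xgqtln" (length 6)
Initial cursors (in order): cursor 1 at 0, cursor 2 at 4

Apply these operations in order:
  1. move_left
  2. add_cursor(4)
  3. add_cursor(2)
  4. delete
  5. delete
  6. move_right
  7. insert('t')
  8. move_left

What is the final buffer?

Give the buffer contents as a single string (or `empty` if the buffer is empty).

Answer: lttttn

Derivation:
After op 1 (move_left): buffer="xgqtln" (len 6), cursors c1@0 c2@3, authorship ......
After op 2 (add_cursor(4)): buffer="xgqtln" (len 6), cursors c1@0 c2@3 c3@4, authorship ......
After op 3 (add_cursor(2)): buffer="xgqtln" (len 6), cursors c1@0 c4@2 c2@3 c3@4, authorship ......
After op 4 (delete): buffer="xln" (len 3), cursors c1@0 c2@1 c3@1 c4@1, authorship ...
After op 5 (delete): buffer="ln" (len 2), cursors c1@0 c2@0 c3@0 c4@0, authorship ..
After op 6 (move_right): buffer="ln" (len 2), cursors c1@1 c2@1 c3@1 c4@1, authorship ..
After op 7 (insert('t')): buffer="lttttn" (len 6), cursors c1@5 c2@5 c3@5 c4@5, authorship .1234.
After op 8 (move_left): buffer="lttttn" (len 6), cursors c1@4 c2@4 c3@4 c4@4, authorship .1234.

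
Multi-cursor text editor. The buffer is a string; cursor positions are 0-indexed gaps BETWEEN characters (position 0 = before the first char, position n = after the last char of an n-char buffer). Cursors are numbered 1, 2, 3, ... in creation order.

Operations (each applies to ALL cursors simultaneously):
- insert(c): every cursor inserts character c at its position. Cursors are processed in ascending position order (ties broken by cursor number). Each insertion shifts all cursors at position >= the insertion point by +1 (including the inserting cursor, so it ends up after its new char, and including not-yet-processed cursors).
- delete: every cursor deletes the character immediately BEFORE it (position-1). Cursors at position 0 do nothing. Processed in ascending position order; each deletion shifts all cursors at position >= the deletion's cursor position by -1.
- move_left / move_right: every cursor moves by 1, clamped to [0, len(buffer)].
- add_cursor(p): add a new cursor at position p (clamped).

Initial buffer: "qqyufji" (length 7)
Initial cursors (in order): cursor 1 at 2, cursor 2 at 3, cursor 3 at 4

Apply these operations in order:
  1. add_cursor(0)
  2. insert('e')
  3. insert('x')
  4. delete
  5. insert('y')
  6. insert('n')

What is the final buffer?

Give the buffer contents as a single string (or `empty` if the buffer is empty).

Answer: eynqqeynyeynueynfji

Derivation:
After op 1 (add_cursor(0)): buffer="qqyufji" (len 7), cursors c4@0 c1@2 c2@3 c3@4, authorship .......
After op 2 (insert('e')): buffer="eqqeyeuefji" (len 11), cursors c4@1 c1@4 c2@6 c3@8, authorship 4..1.2.3...
After op 3 (insert('x')): buffer="exqqexyexuexfji" (len 15), cursors c4@2 c1@6 c2@9 c3@12, authorship 44..11.22.33...
After op 4 (delete): buffer="eqqeyeuefji" (len 11), cursors c4@1 c1@4 c2@6 c3@8, authorship 4..1.2.3...
After op 5 (insert('y')): buffer="eyqqeyyeyueyfji" (len 15), cursors c4@2 c1@6 c2@9 c3@12, authorship 44..11.22.33...
After op 6 (insert('n')): buffer="eynqqeynyeynueynfji" (len 19), cursors c4@3 c1@8 c2@12 c3@16, authorship 444..111.222.333...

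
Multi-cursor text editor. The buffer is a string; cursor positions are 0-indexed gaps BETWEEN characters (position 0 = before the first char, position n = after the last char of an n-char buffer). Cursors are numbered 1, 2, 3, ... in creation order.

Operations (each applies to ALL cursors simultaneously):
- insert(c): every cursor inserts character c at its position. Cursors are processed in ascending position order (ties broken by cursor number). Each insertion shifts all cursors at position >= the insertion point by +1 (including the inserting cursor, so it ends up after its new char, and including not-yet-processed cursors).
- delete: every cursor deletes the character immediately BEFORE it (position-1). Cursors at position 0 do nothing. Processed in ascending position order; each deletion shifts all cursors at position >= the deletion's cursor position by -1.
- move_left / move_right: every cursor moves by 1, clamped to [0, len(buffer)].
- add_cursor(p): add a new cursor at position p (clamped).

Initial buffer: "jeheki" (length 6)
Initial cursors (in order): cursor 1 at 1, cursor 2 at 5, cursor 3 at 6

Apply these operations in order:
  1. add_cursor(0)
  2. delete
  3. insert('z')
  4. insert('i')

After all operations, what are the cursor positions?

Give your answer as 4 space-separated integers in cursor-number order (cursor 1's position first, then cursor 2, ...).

After op 1 (add_cursor(0)): buffer="jeheki" (len 6), cursors c4@0 c1@1 c2@5 c3@6, authorship ......
After op 2 (delete): buffer="ehe" (len 3), cursors c1@0 c4@0 c2@3 c3@3, authorship ...
After op 3 (insert('z')): buffer="zzehezz" (len 7), cursors c1@2 c4@2 c2@7 c3@7, authorship 14...23
After op 4 (insert('i')): buffer="zziiehezzii" (len 11), cursors c1@4 c4@4 c2@11 c3@11, authorship 1414...2323

Answer: 4 11 11 4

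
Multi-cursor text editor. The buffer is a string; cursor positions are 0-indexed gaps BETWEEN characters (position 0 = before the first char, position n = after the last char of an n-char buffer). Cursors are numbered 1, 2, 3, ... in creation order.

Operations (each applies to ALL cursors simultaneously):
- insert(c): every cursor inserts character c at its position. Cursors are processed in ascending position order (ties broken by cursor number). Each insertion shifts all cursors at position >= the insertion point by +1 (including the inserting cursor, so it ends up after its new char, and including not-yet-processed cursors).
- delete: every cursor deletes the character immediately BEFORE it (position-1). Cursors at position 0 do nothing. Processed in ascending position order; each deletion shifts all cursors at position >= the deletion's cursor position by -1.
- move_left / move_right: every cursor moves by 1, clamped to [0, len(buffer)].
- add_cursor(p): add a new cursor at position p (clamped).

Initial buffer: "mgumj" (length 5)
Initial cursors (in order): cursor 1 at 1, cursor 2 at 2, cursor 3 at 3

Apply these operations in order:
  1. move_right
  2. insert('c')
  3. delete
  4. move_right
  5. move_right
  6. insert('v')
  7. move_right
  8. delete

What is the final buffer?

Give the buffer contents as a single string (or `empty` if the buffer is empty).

Answer: mgumv

Derivation:
After op 1 (move_right): buffer="mgumj" (len 5), cursors c1@2 c2@3 c3@4, authorship .....
After op 2 (insert('c')): buffer="mgcucmcj" (len 8), cursors c1@3 c2@5 c3@7, authorship ..1.2.3.
After op 3 (delete): buffer="mgumj" (len 5), cursors c1@2 c2@3 c3@4, authorship .....
After op 4 (move_right): buffer="mgumj" (len 5), cursors c1@3 c2@4 c3@5, authorship .....
After op 5 (move_right): buffer="mgumj" (len 5), cursors c1@4 c2@5 c3@5, authorship .....
After op 6 (insert('v')): buffer="mgumvjvv" (len 8), cursors c1@5 c2@8 c3@8, authorship ....1.23
After op 7 (move_right): buffer="mgumvjvv" (len 8), cursors c1@6 c2@8 c3@8, authorship ....1.23
After op 8 (delete): buffer="mgumv" (len 5), cursors c1@5 c2@5 c3@5, authorship ....1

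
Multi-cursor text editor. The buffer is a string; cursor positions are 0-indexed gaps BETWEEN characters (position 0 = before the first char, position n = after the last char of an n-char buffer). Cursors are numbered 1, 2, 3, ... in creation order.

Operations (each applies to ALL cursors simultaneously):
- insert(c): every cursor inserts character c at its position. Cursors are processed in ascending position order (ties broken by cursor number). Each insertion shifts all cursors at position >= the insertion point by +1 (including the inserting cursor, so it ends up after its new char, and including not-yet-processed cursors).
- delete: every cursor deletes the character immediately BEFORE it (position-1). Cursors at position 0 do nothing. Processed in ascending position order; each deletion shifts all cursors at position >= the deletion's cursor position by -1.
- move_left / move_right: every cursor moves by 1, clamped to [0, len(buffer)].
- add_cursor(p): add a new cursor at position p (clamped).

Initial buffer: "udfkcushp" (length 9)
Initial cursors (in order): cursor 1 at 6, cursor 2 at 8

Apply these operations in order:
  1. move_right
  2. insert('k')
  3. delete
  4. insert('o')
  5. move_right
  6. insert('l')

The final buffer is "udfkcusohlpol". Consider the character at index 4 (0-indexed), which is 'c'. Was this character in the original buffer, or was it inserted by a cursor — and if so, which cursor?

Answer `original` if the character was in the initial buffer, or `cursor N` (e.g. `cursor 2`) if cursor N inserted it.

After op 1 (move_right): buffer="udfkcushp" (len 9), cursors c1@7 c2@9, authorship .........
After op 2 (insert('k')): buffer="udfkcuskhpk" (len 11), cursors c1@8 c2@11, authorship .......1..2
After op 3 (delete): buffer="udfkcushp" (len 9), cursors c1@7 c2@9, authorship .........
After op 4 (insert('o')): buffer="udfkcusohpo" (len 11), cursors c1@8 c2@11, authorship .......1..2
After op 5 (move_right): buffer="udfkcusohpo" (len 11), cursors c1@9 c2@11, authorship .......1..2
After op 6 (insert('l')): buffer="udfkcusohlpol" (len 13), cursors c1@10 c2@13, authorship .......1.1.22
Authorship (.=original, N=cursor N): . . . . . . . 1 . 1 . 2 2
Index 4: author = original

Answer: original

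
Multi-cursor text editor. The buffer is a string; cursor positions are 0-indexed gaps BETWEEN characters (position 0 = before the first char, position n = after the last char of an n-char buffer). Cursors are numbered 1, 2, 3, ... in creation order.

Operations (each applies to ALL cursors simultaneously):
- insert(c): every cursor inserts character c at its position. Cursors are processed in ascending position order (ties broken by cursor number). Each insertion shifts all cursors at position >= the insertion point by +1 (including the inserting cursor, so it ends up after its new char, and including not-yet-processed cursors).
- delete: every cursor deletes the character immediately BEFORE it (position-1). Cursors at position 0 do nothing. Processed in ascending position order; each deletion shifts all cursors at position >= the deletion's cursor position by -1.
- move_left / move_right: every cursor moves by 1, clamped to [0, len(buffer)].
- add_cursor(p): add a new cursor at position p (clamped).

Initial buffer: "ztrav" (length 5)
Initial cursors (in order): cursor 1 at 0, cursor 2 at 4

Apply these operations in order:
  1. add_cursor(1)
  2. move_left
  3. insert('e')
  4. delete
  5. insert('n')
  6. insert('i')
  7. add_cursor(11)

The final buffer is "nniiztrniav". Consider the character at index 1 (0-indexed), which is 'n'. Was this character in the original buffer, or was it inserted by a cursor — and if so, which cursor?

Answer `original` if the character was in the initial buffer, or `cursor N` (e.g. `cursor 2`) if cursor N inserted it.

Answer: cursor 3

Derivation:
After op 1 (add_cursor(1)): buffer="ztrav" (len 5), cursors c1@0 c3@1 c2@4, authorship .....
After op 2 (move_left): buffer="ztrav" (len 5), cursors c1@0 c3@0 c2@3, authorship .....
After op 3 (insert('e')): buffer="eeztreav" (len 8), cursors c1@2 c3@2 c2@6, authorship 13...2..
After op 4 (delete): buffer="ztrav" (len 5), cursors c1@0 c3@0 c2@3, authorship .....
After op 5 (insert('n')): buffer="nnztrnav" (len 8), cursors c1@2 c3@2 c2@6, authorship 13...2..
After op 6 (insert('i')): buffer="nniiztrniav" (len 11), cursors c1@4 c3@4 c2@9, authorship 1313...22..
After op 7 (add_cursor(11)): buffer="nniiztrniav" (len 11), cursors c1@4 c3@4 c2@9 c4@11, authorship 1313...22..
Authorship (.=original, N=cursor N): 1 3 1 3 . . . 2 2 . .
Index 1: author = 3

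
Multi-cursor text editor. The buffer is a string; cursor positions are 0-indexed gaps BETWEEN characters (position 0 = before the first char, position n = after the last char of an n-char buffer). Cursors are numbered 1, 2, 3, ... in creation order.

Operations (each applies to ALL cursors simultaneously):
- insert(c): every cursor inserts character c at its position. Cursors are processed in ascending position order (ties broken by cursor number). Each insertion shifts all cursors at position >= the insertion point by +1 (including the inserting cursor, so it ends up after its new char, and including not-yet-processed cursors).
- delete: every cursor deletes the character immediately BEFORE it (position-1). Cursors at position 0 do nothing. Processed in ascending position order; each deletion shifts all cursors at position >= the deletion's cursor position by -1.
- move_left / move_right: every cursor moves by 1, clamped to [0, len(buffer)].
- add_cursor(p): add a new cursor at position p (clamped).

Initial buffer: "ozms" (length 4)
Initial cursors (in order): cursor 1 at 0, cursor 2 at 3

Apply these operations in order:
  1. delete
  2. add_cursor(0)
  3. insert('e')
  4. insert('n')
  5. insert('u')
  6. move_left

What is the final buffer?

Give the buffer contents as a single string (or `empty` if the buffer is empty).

After op 1 (delete): buffer="ozs" (len 3), cursors c1@0 c2@2, authorship ...
After op 2 (add_cursor(0)): buffer="ozs" (len 3), cursors c1@0 c3@0 c2@2, authorship ...
After op 3 (insert('e')): buffer="eeozes" (len 6), cursors c1@2 c3@2 c2@5, authorship 13..2.
After op 4 (insert('n')): buffer="eennozens" (len 9), cursors c1@4 c3@4 c2@8, authorship 1313..22.
After op 5 (insert('u')): buffer="eennuuozenus" (len 12), cursors c1@6 c3@6 c2@11, authorship 131313..222.
After op 6 (move_left): buffer="eennuuozenus" (len 12), cursors c1@5 c3@5 c2@10, authorship 131313..222.

Answer: eennuuozenus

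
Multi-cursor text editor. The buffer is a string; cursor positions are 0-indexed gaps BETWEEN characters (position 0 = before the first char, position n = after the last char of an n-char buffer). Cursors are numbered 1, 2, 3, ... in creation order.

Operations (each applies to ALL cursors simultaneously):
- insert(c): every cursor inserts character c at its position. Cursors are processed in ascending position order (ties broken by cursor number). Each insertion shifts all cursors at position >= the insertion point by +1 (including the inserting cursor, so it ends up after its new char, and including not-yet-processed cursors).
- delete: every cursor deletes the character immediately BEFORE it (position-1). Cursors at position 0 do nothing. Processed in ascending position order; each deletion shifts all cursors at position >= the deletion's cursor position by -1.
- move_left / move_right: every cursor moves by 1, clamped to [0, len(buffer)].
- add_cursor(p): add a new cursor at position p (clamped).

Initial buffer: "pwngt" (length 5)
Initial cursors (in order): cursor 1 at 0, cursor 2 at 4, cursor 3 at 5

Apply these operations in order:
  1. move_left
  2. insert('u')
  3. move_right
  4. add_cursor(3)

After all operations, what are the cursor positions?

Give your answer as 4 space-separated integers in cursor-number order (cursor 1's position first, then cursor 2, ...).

After op 1 (move_left): buffer="pwngt" (len 5), cursors c1@0 c2@3 c3@4, authorship .....
After op 2 (insert('u')): buffer="upwnugut" (len 8), cursors c1@1 c2@5 c3@7, authorship 1...2.3.
After op 3 (move_right): buffer="upwnugut" (len 8), cursors c1@2 c2@6 c3@8, authorship 1...2.3.
After op 4 (add_cursor(3)): buffer="upwnugut" (len 8), cursors c1@2 c4@3 c2@6 c3@8, authorship 1...2.3.

Answer: 2 6 8 3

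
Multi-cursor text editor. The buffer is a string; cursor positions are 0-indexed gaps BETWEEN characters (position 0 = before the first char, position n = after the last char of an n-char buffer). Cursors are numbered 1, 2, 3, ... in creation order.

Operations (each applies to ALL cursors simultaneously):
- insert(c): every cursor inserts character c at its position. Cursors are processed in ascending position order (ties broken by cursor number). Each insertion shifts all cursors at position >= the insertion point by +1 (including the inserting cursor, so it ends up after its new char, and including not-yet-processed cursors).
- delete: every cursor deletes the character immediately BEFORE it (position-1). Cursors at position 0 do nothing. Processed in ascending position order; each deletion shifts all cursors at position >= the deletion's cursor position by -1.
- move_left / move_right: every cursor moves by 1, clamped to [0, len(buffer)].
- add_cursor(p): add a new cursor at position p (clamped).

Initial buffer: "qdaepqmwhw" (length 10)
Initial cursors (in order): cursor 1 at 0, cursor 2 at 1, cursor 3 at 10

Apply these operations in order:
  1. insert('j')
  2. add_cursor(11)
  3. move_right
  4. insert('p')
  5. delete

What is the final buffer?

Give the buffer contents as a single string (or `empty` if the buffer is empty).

After op 1 (insert('j')): buffer="jqjdaepqmwhwj" (len 13), cursors c1@1 c2@3 c3@13, authorship 1.2.........3
After op 2 (add_cursor(11)): buffer="jqjdaepqmwhwj" (len 13), cursors c1@1 c2@3 c4@11 c3@13, authorship 1.2.........3
After op 3 (move_right): buffer="jqjdaepqmwhwj" (len 13), cursors c1@2 c2@4 c4@12 c3@13, authorship 1.2.........3
After op 4 (insert('p')): buffer="jqpjdpaepqmwhwpjp" (len 17), cursors c1@3 c2@6 c4@15 c3@17, authorship 1.12.2........433
After op 5 (delete): buffer="jqjdaepqmwhwj" (len 13), cursors c1@2 c2@4 c4@12 c3@13, authorship 1.2.........3

Answer: jqjdaepqmwhwj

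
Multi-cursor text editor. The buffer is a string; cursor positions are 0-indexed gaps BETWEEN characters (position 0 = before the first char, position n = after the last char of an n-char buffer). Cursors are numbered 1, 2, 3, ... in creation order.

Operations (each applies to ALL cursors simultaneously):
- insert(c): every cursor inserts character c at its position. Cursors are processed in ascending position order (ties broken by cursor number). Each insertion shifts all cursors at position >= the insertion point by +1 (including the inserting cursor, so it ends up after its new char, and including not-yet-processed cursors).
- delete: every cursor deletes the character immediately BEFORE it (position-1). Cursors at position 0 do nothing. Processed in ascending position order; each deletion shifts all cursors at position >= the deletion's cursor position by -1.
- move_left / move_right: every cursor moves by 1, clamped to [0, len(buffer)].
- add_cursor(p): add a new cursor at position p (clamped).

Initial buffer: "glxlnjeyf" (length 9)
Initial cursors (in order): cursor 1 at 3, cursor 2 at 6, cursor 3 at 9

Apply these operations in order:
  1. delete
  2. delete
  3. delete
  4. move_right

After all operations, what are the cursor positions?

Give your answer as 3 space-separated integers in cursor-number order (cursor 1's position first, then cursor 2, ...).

Answer: 0 0 0

Derivation:
After op 1 (delete): buffer="gllney" (len 6), cursors c1@2 c2@4 c3@6, authorship ......
After op 2 (delete): buffer="gle" (len 3), cursors c1@1 c2@2 c3@3, authorship ...
After op 3 (delete): buffer="" (len 0), cursors c1@0 c2@0 c3@0, authorship 
After op 4 (move_right): buffer="" (len 0), cursors c1@0 c2@0 c3@0, authorship 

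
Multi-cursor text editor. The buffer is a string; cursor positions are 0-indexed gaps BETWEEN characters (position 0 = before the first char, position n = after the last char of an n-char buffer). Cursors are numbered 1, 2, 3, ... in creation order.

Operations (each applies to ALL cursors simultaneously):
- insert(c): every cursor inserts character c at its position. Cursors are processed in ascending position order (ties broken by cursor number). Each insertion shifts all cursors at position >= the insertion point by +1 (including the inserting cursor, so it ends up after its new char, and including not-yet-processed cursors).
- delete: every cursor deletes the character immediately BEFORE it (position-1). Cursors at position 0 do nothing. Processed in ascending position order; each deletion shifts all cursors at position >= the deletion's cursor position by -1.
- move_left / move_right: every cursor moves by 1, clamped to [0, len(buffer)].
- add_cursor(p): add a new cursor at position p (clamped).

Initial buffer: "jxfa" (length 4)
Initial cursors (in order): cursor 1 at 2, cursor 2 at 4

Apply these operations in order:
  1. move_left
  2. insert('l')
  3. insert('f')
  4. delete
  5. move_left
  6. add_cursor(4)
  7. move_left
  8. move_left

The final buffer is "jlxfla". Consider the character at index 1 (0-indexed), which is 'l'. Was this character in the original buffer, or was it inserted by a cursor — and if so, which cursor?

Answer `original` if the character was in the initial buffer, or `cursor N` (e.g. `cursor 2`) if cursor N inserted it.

After op 1 (move_left): buffer="jxfa" (len 4), cursors c1@1 c2@3, authorship ....
After op 2 (insert('l')): buffer="jlxfla" (len 6), cursors c1@2 c2@5, authorship .1..2.
After op 3 (insert('f')): buffer="jlfxflfa" (len 8), cursors c1@3 c2@7, authorship .11..22.
After op 4 (delete): buffer="jlxfla" (len 6), cursors c1@2 c2@5, authorship .1..2.
After op 5 (move_left): buffer="jlxfla" (len 6), cursors c1@1 c2@4, authorship .1..2.
After op 6 (add_cursor(4)): buffer="jlxfla" (len 6), cursors c1@1 c2@4 c3@4, authorship .1..2.
After op 7 (move_left): buffer="jlxfla" (len 6), cursors c1@0 c2@3 c3@3, authorship .1..2.
After op 8 (move_left): buffer="jlxfla" (len 6), cursors c1@0 c2@2 c3@2, authorship .1..2.
Authorship (.=original, N=cursor N): . 1 . . 2 .
Index 1: author = 1

Answer: cursor 1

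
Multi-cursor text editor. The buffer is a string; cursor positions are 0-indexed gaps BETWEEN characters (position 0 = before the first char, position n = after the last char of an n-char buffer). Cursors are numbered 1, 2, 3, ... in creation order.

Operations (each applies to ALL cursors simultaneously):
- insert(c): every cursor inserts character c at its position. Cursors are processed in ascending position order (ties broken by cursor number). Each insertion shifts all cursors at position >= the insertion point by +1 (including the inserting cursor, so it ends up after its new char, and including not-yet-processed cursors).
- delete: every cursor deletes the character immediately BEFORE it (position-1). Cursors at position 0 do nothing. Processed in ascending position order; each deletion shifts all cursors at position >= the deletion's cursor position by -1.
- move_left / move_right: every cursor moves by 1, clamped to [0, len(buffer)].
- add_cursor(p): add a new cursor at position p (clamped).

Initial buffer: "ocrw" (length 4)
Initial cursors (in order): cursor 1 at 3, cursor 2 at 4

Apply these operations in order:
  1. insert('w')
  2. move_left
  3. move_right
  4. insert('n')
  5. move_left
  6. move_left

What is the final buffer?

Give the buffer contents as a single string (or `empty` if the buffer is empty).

After op 1 (insert('w')): buffer="ocrwww" (len 6), cursors c1@4 c2@6, authorship ...1.2
After op 2 (move_left): buffer="ocrwww" (len 6), cursors c1@3 c2@5, authorship ...1.2
After op 3 (move_right): buffer="ocrwww" (len 6), cursors c1@4 c2@6, authorship ...1.2
After op 4 (insert('n')): buffer="ocrwnwwn" (len 8), cursors c1@5 c2@8, authorship ...11.22
After op 5 (move_left): buffer="ocrwnwwn" (len 8), cursors c1@4 c2@7, authorship ...11.22
After op 6 (move_left): buffer="ocrwnwwn" (len 8), cursors c1@3 c2@6, authorship ...11.22

Answer: ocrwnwwn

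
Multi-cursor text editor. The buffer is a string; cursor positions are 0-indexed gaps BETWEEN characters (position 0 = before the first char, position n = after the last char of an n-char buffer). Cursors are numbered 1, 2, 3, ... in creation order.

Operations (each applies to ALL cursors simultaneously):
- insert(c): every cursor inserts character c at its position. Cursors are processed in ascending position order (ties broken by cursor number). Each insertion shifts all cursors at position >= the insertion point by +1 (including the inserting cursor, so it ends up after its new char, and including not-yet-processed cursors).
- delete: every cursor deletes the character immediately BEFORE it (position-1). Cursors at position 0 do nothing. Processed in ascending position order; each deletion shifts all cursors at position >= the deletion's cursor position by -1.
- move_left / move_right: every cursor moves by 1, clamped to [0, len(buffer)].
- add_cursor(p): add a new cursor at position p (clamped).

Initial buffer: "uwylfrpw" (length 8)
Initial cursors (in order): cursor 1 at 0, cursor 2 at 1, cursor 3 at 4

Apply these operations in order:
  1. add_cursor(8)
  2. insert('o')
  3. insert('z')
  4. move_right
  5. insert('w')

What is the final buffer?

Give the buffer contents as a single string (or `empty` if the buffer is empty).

After op 1 (add_cursor(8)): buffer="uwylfrpw" (len 8), cursors c1@0 c2@1 c3@4 c4@8, authorship ........
After op 2 (insert('o')): buffer="ouowylofrpwo" (len 12), cursors c1@1 c2@3 c3@7 c4@12, authorship 1.2...3....4
After op 3 (insert('z')): buffer="ozuozwylozfrpwoz" (len 16), cursors c1@2 c2@5 c3@10 c4@16, authorship 11.22...33....44
After op 4 (move_right): buffer="ozuozwylozfrpwoz" (len 16), cursors c1@3 c2@6 c3@11 c4@16, authorship 11.22...33....44
After op 5 (insert('w')): buffer="ozuwozwwylozfwrpwozw" (len 20), cursors c1@4 c2@8 c3@14 c4@20, authorship 11.122.2..33.3...444

Answer: ozuwozwwylozfwrpwozw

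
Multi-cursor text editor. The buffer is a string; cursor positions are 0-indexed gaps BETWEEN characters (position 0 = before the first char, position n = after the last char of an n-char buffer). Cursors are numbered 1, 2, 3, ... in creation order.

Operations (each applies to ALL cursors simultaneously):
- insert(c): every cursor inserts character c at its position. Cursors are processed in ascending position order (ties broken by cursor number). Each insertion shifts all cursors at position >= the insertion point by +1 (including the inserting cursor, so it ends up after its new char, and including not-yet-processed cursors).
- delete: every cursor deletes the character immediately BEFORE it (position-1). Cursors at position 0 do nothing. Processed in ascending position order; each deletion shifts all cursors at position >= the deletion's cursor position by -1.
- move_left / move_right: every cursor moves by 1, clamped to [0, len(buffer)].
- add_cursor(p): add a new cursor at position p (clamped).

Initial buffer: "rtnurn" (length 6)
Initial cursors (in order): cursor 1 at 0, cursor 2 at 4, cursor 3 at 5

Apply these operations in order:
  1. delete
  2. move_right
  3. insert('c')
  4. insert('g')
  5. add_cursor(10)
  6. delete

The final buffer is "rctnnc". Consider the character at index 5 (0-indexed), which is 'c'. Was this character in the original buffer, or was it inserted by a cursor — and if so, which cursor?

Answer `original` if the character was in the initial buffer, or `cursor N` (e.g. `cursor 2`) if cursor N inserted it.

After op 1 (delete): buffer="rtnn" (len 4), cursors c1@0 c2@3 c3@3, authorship ....
After op 2 (move_right): buffer="rtnn" (len 4), cursors c1@1 c2@4 c3@4, authorship ....
After op 3 (insert('c')): buffer="rctnncc" (len 7), cursors c1@2 c2@7 c3@7, authorship .1...23
After op 4 (insert('g')): buffer="rcgtnnccgg" (len 10), cursors c1@3 c2@10 c3@10, authorship .11...2323
After op 5 (add_cursor(10)): buffer="rcgtnnccgg" (len 10), cursors c1@3 c2@10 c3@10 c4@10, authorship .11...2323
After op 6 (delete): buffer="rctnnc" (len 6), cursors c1@2 c2@6 c3@6 c4@6, authorship .1...2
Authorship (.=original, N=cursor N): . 1 . . . 2
Index 5: author = 2

Answer: cursor 2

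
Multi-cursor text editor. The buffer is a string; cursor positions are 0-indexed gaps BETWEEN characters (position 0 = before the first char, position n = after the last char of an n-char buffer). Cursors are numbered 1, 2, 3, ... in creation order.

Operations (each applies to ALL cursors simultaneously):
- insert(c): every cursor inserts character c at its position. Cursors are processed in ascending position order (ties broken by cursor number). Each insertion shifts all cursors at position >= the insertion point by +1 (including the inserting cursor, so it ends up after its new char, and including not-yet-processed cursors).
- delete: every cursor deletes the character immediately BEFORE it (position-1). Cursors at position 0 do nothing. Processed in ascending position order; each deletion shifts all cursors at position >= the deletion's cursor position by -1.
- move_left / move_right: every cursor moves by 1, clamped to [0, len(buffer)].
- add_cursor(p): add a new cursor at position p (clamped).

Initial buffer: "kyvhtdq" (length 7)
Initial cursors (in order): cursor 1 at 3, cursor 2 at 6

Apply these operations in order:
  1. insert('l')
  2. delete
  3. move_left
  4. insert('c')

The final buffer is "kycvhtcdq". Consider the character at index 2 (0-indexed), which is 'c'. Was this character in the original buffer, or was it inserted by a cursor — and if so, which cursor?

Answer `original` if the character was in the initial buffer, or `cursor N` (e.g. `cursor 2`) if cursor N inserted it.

After op 1 (insert('l')): buffer="kyvlhtdlq" (len 9), cursors c1@4 c2@8, authorship ...1...2.
After op 2 (delete): buffer="kyvhtdq" (len 7), cursors c1@3 c2@6, authorship .......
After op 3 (move_left): buffer="kyvhtdq" (len 7), cursors c1@2 c2@5, authorship .......
After op 4 (insert('c')): buffer="kycvhtcdq" (len 9), cursors c1@3 c2@7, authorship ..1...2..
Authorship (.=original, N=cursor N): . . 1 . . . 2 . .
Index 2: author = 1

Answer: cursor 1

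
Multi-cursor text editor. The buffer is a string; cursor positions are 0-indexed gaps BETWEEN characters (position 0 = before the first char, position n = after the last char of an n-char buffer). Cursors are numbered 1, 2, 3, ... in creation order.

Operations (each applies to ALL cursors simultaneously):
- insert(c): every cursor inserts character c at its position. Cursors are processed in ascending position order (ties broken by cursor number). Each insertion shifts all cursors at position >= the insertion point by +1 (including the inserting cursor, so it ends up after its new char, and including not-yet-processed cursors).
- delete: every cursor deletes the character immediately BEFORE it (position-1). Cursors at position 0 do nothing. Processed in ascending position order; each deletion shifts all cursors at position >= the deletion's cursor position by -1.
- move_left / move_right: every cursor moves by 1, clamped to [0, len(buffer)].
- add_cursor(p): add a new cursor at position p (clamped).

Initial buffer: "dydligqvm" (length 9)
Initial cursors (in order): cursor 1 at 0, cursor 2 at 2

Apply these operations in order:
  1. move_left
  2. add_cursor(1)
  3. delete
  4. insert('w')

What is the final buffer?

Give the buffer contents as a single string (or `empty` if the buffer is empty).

After op 1 (move_left): buffer="dydligqvm" (len 9), cursors c1@0 c2@1, authorship .........
After op 2 (add_cursor(1)): buffer="dydligqvm" (len 9), cursors c1@0 c2@1 c3@1, authorship .........
After op 3 (delete): buffer="ydligqvm" (len 8), cursors c1@0 c2@0 c3@0, authorship ........
After op 4 (insert('w')): buffer="wwwydligqvm" (len 11), cursors c1@3 c2@3 c3@3, authorship 123........

Answer: wwwydligqvm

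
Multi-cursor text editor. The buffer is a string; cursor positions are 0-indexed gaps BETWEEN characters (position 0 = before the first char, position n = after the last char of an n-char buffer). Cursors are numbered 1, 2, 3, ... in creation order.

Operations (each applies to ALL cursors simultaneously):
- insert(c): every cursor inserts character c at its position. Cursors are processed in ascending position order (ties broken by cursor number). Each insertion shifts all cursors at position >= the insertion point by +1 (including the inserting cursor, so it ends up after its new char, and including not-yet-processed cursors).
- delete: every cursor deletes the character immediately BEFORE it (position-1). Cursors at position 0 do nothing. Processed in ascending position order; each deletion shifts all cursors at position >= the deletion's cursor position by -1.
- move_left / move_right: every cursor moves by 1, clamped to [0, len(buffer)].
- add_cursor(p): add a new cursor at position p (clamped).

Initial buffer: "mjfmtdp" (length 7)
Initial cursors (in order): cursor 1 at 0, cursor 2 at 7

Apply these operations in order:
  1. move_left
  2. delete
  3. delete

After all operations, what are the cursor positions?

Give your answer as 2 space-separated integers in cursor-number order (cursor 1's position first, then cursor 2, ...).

Answer: 0 4

Derivation:
After op 1 (move_left): buffer="mjfmtdp" (len 7), cursors c1@0 c2@6, authorship .......
After op 2 (delete): buffer="mjfmtp" (len 6), cursors c1@0 c2@5, authorship ......
After op 3 (delete): buffer="mjfmp" (len 5), cursors c1@0 c2@4, authorship .....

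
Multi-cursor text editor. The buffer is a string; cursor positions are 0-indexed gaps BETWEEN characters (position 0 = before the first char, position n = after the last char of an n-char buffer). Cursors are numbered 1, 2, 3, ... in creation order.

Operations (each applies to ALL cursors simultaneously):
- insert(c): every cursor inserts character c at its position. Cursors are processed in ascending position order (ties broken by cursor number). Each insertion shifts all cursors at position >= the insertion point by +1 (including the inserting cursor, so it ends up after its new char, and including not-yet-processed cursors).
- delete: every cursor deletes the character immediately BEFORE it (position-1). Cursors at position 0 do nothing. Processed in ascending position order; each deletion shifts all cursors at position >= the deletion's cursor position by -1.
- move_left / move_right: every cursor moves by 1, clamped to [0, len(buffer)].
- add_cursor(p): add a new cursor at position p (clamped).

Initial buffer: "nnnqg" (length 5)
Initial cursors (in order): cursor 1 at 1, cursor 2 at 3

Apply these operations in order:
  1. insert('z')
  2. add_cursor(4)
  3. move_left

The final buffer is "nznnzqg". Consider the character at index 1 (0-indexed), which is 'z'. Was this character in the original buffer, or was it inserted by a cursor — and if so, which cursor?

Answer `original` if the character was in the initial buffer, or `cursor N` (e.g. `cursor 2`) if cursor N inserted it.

Answer: cursor 1

Derivation:
After op 1 (insert('z')): buffer="nznnzqg" (len 7), cursors c1@2 c2@5, authorship .1..2..
After op 2 (add_cursor(4)): buffer="nznnzqg" (len 7), cursors c1@2 c3@4 c2@5, authorship .1..2..
After op 3 (move_left): buffer="nznnzqg" (len 7), cursors c1@1 c3@3 c2@4, authorship .1..2..
Authorship (.=original, N=cursor N): . 1 . . 2 . .
Index 1: author = 1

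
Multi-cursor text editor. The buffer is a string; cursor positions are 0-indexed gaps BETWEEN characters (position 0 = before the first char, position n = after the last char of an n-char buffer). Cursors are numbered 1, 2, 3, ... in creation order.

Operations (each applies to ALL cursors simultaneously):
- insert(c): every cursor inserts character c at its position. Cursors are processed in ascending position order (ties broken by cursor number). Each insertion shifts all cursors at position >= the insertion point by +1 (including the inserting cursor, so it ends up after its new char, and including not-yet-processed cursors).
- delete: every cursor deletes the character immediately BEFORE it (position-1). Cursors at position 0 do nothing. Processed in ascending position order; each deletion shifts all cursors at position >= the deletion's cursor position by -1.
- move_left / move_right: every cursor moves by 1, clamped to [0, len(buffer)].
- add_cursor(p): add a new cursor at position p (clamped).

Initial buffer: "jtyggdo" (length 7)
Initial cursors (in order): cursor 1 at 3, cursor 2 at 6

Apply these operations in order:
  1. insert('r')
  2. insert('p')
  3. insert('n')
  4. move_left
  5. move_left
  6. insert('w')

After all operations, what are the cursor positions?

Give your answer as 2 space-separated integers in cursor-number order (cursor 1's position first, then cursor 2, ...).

After op 1 (insert('r')): buffer="jtyrggdro" (len 9), cursors c1@4 c2@8, authorship ...1...2.
After op 2 (insert('p')): buffer="jtyrpggdrpo" (len 11), cursors c1@5 c2@10, authorship ...11...22.
After op 3 (insert('n')): buffer="jtyrpnggdrpno" (len 13), cursors c1@6 c2@12, authorship ...111...222.
After op 4 (move_left): buffer="jtyrpnggdrpno" (len 13), cursors c1@5 c2@11, authorship ...111...222.
After op 5 (move_left): buffer="jtyrpnggdrpno" (len 13), cursors c1@4 c2@10, authorship ...111...222.
After op 6 (insert('w')): buffer="jtyrwpnggdrwpno" (len 15), cursors c1@5 c2@12, authorship ...1111...2222.

Answer: 5 12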